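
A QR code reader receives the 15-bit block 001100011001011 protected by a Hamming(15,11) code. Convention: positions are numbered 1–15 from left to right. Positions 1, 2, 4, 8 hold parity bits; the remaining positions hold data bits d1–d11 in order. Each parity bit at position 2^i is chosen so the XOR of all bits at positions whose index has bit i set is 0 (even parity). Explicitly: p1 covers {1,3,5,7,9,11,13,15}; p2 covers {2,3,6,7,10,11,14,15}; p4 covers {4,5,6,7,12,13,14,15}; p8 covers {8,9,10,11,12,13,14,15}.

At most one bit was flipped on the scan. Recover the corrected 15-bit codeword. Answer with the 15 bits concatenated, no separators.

s1 (pos 1,3,5,7,9,11,13,15): 0⊕1⊕0⊕0⊕1⊕0⊕0⊕1 = 1
s2 (pos 2,3,6,7,10,11,14,15): 0⊕1⊕0⊕0⊕0⊕0⊕1⊕1 = 1
s4 (pos 4,5,6,7,12,13,14,15): 1⊕0⊕0⊕0⊕1⊕0⊕1⊕1 = 0
s8 (pos 8,9,10,11,12,13,14,15): 1⊕1⊕0⊕0⊕1⊕0⊕1⊕1 = 1
Syndrome s8…s1 = 1011 → error at position 11.
Flip position 11: 001100011001011 → 001100011011011

001100011011011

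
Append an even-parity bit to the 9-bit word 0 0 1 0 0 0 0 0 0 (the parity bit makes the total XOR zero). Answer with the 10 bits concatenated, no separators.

0010000001

XOR of the 9 data bits: 0⊕0⊕1⊕0⊕0⊕0⊕0⊕0⊕0 = 1
Parity bit = 1 (so all 10 bits XOR to 0).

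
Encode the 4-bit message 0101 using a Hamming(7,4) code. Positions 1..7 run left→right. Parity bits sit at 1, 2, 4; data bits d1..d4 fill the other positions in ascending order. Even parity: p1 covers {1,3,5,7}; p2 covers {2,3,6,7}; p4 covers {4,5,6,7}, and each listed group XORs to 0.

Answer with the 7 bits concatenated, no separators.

Place data at non-parity positions: p1 p2 0 p4 1 0 1
p1 (pos 1,3,5,7): XOR of data positions = 0⊕1⊕1 = 0
p2 (pos 2,3,6,7): XOR of data positions = 0⊕0⊕1 = 1
p4 (pos 4,5,6,7): XOR of data positions = 1⊕0⊕1 = 0
Codeword: 0100101

0100101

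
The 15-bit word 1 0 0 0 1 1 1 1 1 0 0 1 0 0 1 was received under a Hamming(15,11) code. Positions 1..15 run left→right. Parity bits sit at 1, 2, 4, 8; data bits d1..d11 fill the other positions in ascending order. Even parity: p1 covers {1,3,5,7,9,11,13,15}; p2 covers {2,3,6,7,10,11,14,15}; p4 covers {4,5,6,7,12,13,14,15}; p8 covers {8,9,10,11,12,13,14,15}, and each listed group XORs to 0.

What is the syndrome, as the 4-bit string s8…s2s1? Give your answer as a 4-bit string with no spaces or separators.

s1 (pos 1,3,5,7,9,11,13,15): 1⊕0⊕1⊕1⊕1⊕0⊕0⊕1 = 1
s2 (pos 2,3,6,7,10,11,14,15): 0⊕0⊕1⊕1⊕0⊕0⊕0⊕1 = 1
s4 (pos 4,5,6,7,12,13,14,15): 0⊕1⊕1⊕1⊕1⊕0⊕0⊕1 = 1
s8 (pos 8,9,10,11,12,13,14,15): 1⊕1⊕0⊕0⊕1⊕0⊕0⊕1 = 0
Syndrome s8…s1 = 0111 → error at position 7.

0111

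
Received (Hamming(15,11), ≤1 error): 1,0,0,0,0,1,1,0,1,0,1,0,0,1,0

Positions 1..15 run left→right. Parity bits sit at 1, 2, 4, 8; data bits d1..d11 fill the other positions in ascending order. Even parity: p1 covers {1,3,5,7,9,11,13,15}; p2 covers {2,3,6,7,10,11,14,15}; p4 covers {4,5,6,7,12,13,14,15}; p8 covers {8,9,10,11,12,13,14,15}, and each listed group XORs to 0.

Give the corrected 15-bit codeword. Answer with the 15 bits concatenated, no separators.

100001101011010

s1 (pos 1,3,5,7,9,11,13,15): 1⊕0⊕0⊕1⊕1⊕1⊕0⊕0 = 0
s2 (pos 2,3,6,7,10,11,14,15): 0⊕0⊕1⊕1⊕0⊕1⊕1⊕0 = 0
s4 (pos 4,5,6,7,12,13,14,15): 0⊕0⊕1⊕1⊕0⊕0⊕1⊕0 = 1
s8 (pos 8,9,10,11,12,13,14,15): 0⊕1⊕0⊕1⊕0⊕0⊕1⊕0 = 1
Syndrome s8…s1 = 1100 → error at position 12.
Flip position 12: 100001101010010 → 100001101011010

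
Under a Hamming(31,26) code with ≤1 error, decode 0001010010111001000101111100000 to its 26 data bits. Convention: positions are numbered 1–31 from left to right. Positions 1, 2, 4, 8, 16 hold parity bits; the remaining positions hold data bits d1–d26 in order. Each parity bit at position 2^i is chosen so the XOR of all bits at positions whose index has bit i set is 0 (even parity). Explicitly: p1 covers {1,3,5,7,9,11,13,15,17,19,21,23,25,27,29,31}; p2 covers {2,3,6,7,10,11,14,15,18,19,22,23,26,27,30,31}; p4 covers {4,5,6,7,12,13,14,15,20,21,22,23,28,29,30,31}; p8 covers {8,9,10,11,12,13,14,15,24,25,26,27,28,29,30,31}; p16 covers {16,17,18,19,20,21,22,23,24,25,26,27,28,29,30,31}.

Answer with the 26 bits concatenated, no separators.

00101011100000101111100001

s1 (pos 1,3,5,7,9,11,13,15,17,19,21,23,25,27,29,31): 0⊕0⊕0⊕0⊕1⊕1⊕1⊕0⊕0⊕0⊕0⊕1⊕1⊕0⊕0⊕0 = 1
s2 (pos 2,3,6,7,10,11,14,15,18,19,22,23,26,27,30,31): 0⊕0⊕1⊕0⊕0⊕1⊕0⊕0⊕0⊕0⊕1⊕1⊕1⊕0⊕0⊕0 = 1
s4 (pos 4,5,6,7,12,13,14,15,20,21,22,23,28,29,30,31): 1⊕0⊕1⊕0⊕1⊕1⊕0⊕0⊕1⊕0⊕1⊕1⊕0⊕0⊕0⊕0 = 1
s8 (pos 8,9,10,11,12,13,14,15,24,25,26,27,28,29,30,31): 0⊕1⊕0⊕1⊕1⊕1⊕0⊕0⊕1⊕1⊕1⊕0⊕0⊕0⊕0⊕0 = 1
s16 (pos 16,17,18,19,20,21,22,23,24,25,26,27,28,29,30,31): 1⊕0⊕0⊕0⊕1⊕0⊕1⊕1⊕1⊕1⊕1⊕0⊕0⊕0⊕0⊕0 = 1
Syndrome s16…s1 = 11111 → error at position 31.
Flip position 31: 0001010010111001000101111100000 → 0001010010111001000101111100001
Read data bits from positions 3,5,6,7,9,10,11,12,13,14,15,17,18,19,20,21,22,23,24,25,26,27,28,29,30,31: 00101011100000101111100001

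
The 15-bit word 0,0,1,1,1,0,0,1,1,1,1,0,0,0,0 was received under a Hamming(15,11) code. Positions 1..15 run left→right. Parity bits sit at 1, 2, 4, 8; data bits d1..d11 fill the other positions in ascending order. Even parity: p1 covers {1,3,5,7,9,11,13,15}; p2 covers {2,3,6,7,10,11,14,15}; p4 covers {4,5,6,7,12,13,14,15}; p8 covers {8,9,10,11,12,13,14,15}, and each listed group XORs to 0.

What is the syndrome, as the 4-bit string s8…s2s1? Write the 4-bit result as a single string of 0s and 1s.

0010

s1 (pos 1,3,5,7,9,11,13,15): 0⊕1⊕1⊕0⊕1⊕1⊕0⊕0 = 0
s2 (pos 2,3,6,7,10,11,14,15): 0⊕1⊕0⊕0⊕1⊕1⊕0⊕0 = 1
s4 (pos 4,5,6,7,12,13,14,15): 1⊕1⊕0⊕0⊕0⊕0⊕0⊕0 = 0
s8 (pos 8,9,10,11,12,13,14,15): 1⊕1⊕1⊕1⊕0⊕0⊕0⊕0 = 0
Syndrome s8…s1 = 0010 → error at position 2.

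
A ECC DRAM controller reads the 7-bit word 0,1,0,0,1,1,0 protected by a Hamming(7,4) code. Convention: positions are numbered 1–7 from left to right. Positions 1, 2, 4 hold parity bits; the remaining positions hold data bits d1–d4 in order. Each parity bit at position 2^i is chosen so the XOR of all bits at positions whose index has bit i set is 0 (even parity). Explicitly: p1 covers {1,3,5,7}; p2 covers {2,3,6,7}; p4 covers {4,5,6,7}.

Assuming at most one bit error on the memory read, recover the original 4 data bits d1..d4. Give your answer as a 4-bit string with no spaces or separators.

0110

s1 (pos 1,3,5,7): 0⊕0⊕1⊕0 = 1
s2 (pos 2,3,6,7): 1⊕0⊕1⊕0 = 0
s4 (pos 4,5,6,7): 0⊕1⊕1⊕0 = 0
Syndrome s4…s1 = 001 → error at position 1.
Flip position 1: 0100110 → 1100110
Read data bits from positions 3,5,6,7: 0110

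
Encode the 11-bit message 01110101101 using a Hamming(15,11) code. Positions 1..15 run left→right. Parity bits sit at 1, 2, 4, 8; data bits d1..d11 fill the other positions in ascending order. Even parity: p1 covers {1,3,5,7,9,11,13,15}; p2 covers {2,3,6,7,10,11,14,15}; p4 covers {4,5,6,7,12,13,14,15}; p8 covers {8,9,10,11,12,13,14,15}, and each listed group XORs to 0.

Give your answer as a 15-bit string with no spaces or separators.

Place data at non-parity positions: p1 p2 0 p4 1 1 1 p8 0 1 0 1 1 0 1
p1 (pos 1,3,5,7,9,11,13,15): XOR of data positions = 0⊕1⊕1⊕0⊕0⊕1⊕1 = 0
p2 (pos 2,3,6,7,10,11,14,15): XOR of data positions = 0⊕1⊕1⊕1⊕0⊕0⊕1 = 0
p4 (pos 4,5,6,7,12,13,14,15): XOR of data positions = 1⊕1⊕1⊕1⊕1⊕0⊕1 = 0
p8 (pos 8,9,10,11,12,13,14,15): XOR of data positions = 0⊕1⊕0⊕1⊕1⊕0⊕1 = 0
Codeword: 000011100101101

000011100101101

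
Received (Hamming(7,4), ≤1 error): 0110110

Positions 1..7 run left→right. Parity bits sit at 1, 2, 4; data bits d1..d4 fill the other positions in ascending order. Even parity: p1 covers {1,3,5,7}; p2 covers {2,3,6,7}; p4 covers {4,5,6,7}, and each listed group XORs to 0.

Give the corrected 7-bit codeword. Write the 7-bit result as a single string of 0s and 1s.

0010110

s1 (pos 1,3,5,7): 0⊕1⊕1⊕0 = 0
s2 (pos 2,3,6,7): 1⊕1⊕1⊕0 = 1
s4 (pos 4,5,6,7): 0⊕1⊕1⊕0 = 0
Syndrome s4…s1 = 010 → error at position 2.
Flip position 2: 0110110 → 0010110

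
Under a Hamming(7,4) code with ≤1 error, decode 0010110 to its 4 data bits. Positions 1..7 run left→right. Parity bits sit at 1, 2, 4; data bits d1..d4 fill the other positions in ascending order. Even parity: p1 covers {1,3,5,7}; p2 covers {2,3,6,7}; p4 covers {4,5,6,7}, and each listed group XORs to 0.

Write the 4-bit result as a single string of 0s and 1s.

1110

s1 (pos 1,3,5,7): 0⊕1⊕1⊕0 = 0
s2 (pos 2,3,6,7): 0⊕1⊕1⊕0 = 0
s4 (pos 4,5,6,7): 0⊕1⊕1⊕0 = 0
Syndrome s4…s1 = 000 → no error.
Read data bits from positions 3,5,6,7: 1110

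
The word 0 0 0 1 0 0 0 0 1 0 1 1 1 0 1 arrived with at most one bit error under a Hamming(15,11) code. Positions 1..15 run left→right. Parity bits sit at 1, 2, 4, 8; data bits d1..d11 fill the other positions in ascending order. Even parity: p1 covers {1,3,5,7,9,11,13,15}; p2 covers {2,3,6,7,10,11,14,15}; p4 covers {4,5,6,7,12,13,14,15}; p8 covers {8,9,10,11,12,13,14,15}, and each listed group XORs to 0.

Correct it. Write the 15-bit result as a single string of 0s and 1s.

000100011011101

s1 (pos 1,3,5,7,9,11,13,15): 0⊕0⊕0⊕0⊕1⊕1⊕1⊕1 = 0
s2 (pos 2,3,6,7,10,11,14,15): 0⊕0⊕0⊕0⊕0⊕1⊕0⊕1 = 0
s4 (pos 4,5,6,7,12,13,14,15): 1⊕0⊕0⊕0⊕1⊕1⊕0⊕1 = 0
s8 (pos 8,9,10,11,12,13,14,15): 0⊕1⊕0⊕1⊕1⊕1⊕0⊕1 = 1
Syndrome s8…s1 = 1000 → error at position 8.
Flip position 8: 000100001011101 → 000100011011101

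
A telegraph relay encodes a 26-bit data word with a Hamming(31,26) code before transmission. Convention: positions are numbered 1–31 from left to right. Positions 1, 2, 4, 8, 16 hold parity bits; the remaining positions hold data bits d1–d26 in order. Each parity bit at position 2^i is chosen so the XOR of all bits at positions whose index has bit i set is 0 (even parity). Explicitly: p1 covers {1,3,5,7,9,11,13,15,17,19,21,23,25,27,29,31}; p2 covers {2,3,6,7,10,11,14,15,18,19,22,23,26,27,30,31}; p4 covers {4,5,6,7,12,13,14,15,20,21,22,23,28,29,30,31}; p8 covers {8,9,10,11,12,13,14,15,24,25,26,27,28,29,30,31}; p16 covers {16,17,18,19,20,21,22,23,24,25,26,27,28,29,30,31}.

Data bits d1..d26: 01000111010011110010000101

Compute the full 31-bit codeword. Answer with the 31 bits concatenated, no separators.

Place data at non-parity positions: p1 p2 0 p4 1 0 0 p8 0 1 1 1 0 1 0 p16 0 1 1 1 1 0 0 1 0 0 0 0 1 0 1
p1 (pos 1,3,5,7,9,11,13,15,17,19,21,23,25,27,29,31): XOR of data positions = 0⊕1⊕0⊕0⊕1⊕0⊕0⊕0⊕1⊕1⊕0⊕0⊕0⊕1⊕1 = 0
p2 (pos 2,3,6,7,10,11,14,15,18,19,22,23,26,27,30,31): XOR of data positions = 0⊕0⊕0⊕1⊕1⊕1⊕0⊕1⊕1⊕0⊕0⊕0⊕0⊕0⊕1 = 0
p4 (pos 4,5,6,7,12,13,14,15,20,21,22,23,28,29,30,31): XOR of data positions = 1⊕0⊕0⊕1⊕0⊕1⊕0⊕1⊕1⊕0⊕0⊕0⊕1⊕0⊕1 = 1
p8 (pos 8,9,10,11,12,13,14,15,24,25,26,27,28,29,30,31): XOR of data positions = 0⊕1⊕1⊕1⊕0⊕1⊕0⊕1⊕0⊕0⊕0⊕0⊕1⊕0⊕1 = 1
p16 (pos 16,17,18,19,20,21,22,23,24,25,26,27,28,29,30,31): XOR of data positions = 0⊕1⊕1⊕1⊕1⊕0⊕0⊕1⊕0⊕0⊕0⊕0⊕1⊕0⊕1 = 1
Codeword: 0001100101110101011110010000101

0001100101110101011110010000101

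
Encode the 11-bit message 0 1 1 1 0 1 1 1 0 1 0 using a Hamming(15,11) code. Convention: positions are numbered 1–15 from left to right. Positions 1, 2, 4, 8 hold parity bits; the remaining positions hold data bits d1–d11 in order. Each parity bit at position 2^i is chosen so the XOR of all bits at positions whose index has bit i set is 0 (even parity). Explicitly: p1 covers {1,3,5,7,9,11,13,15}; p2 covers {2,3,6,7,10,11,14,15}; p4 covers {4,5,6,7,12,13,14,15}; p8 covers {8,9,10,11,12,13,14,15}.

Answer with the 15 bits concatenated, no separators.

Place data at non-parity positions: p1 p2 0 p4 1 1 1 p8 0 1 1 1 0 1 0
p1 (pos 1,3,5,7,9,11,13,15): XOR of data positions = 0⊕1⊕1⊕0⊕1⊕0⊕0 = 1
p2 (pos 2,3,6,7,10,11,14,15): XOR of data positions = 0⊕1⊕1⊕1⊕1⊕1⊕0 = 1
p4 (pos 4,5,6,7,12,13,14,15): XOR of data positions = 1⊕1⊕1⊕1⊕0⊕1⊕0 = 1
p8 (pos 8,9,10,11,12,13,14,15): XOR of data positions = 0⊕1⊕1⊕1⊕0⊕1⊕0 = 0
Codeword: 110111100111010

110111100111010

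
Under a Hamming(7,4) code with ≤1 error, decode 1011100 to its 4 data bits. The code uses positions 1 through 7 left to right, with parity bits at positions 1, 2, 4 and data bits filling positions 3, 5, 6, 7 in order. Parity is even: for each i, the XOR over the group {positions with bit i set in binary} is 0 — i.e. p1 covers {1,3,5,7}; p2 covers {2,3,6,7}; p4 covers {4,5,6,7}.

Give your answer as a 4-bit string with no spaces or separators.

0100

s1 (pos 1,3,5,7): 1⊕1⊕1⊕0 = 1
s2 (pos 2,3,6,7): 0⊕1⊕0⊕0 = 1
s4 (pos 4,5,6,7): 1⊕1⊕0⊕0 = 0
Syndrome s4…s1 = 011 → error at position 3.
Flip position 3: 1011100 → 1001100
Read data bits from positions 3,5,6,7: 0100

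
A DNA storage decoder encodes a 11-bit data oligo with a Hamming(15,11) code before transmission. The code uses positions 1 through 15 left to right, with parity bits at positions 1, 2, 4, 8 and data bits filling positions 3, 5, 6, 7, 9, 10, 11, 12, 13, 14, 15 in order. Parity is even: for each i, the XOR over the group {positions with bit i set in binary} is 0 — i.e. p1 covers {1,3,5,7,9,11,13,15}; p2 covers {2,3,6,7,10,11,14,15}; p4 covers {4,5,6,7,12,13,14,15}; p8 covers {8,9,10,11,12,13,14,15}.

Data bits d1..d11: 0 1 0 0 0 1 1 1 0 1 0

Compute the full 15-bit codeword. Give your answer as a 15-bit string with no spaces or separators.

Place data at non-parity positions: p1 p2 0 p4 1 0 0 p8 0 1 1 1 0 1 0
p1 (pos 1,3,5,7,9,11,13,15): XOR of data positions = 0⊕1⊕0⊕0⊕1⊕0⊕0 = 0
p2 (pos 2,3,6,7,10,11,14,15): XOR of data positions = 0⊕0⊕0⊕1⊕1⊕1⊕0 = 1
p4 (pos 4,5,6,7,12,13,14,15): XOR of data positions = 1⊕0⊕0⊕1⊕0⊕1⊕0 = 1
p8 (pos 8,9,10,11,12,13,14,15): XOR of data positions = 0⊕1⊕1⊕1⊕0⊕1⊕0 = 0
Codeword: 010110000111010

010110000111010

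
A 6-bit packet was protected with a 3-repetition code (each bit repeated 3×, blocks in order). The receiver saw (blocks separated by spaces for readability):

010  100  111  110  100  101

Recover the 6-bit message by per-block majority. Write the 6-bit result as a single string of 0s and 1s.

001101

Block 1 (010): 1 one → 0
Block 2 (100): 1 one → 0
Block 3 (111): 3 ones → 1
Block 4 (110): 2 ones → 1
Block 5 (100): 1 one → 0
Block 6 (101): 2 ones → 1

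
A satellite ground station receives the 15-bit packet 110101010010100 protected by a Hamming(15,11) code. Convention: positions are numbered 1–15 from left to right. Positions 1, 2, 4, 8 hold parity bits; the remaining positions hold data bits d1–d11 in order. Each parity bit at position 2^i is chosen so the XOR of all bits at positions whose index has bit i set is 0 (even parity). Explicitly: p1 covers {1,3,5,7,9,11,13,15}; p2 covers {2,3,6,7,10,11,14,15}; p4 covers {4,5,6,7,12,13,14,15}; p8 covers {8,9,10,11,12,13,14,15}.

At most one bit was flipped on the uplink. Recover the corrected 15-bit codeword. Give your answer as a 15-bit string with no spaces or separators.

110101010010101

s1 (pos 1,3,5,7,9,11,13,15): 1⊕0⊕0⊕0⊕0⊕1⊕1⊕0 = 1
s2 (pos 2,3,6,7,10,11,14,15): 1⊕0⊕1⊕0⊕0⊕1⊕0⊕0 = 1
s4 (pos 4,5,6,7,12,13,14,15): 1⊕0⊕1⊕0⊕0⊕1⊕0⊕0 = 1
s8 (pos 8,9,10,11,12,13,14,15): 1⊕0⊕0⊕1⊕0⊕1⊕0⊕0 = 1
Syndrome s8…s1 = 1111 → error at position 15.
Flip position 15: 110101010010100 → 110101010010101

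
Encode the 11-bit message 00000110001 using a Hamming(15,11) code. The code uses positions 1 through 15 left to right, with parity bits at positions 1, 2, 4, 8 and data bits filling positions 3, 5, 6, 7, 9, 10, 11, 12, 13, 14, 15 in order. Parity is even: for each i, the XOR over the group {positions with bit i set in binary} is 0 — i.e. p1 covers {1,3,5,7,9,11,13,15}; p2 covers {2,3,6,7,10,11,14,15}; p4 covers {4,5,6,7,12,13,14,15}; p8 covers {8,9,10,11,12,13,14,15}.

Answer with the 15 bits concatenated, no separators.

010100010110001

Place data at non-parity positions: p1 p2 0 p4 0 0 0 p8 0 1 1 0 0 0 1
p1 (pos 1,3,5,7,9,11,13,15): XOR of data positions = 0⊕0⊕0⊕0⊕1⊕0⊕1 = 0
p2 (pos 2,3,6,7,10,11,14,15): XOR of data positions = 0⊕0⊕0⊕1⊕1⊕0⊕1 = 1
p4 (pos 4,5,6,7,12,13,14,15): XOR of data positions = 0⊕0⊕0⊕0⊕0⊕0⊕1 = 1
p8 (pos 8,9,10,11,12,13,14,15): XOR of data positions = 0⊕1⊕1⊕0⊕0⊕0⊕1 = 1
Codeword: 010100010110001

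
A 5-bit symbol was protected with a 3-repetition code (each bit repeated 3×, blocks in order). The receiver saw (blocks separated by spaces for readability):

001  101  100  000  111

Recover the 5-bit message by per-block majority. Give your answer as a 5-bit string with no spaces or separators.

01001

Block 1 (001): 1 one → 0
Block 2 (101): 2 ones → 1
Block 3 (100): 1 one → 0
Block 4 (000): 0 ones → 0
Block 5 (111): 3 ones → 1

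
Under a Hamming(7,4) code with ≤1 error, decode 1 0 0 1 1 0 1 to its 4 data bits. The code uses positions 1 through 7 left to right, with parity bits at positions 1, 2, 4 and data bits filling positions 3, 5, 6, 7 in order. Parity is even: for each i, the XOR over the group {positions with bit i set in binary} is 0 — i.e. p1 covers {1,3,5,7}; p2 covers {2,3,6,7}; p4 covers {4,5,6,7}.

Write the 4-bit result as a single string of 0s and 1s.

s1 (pos 1,3,5,7): 1⊕0⊕1⊕1 = 1
s2 (pos 2,3,6,7): 0⊕0⊕0⊕1 = 1
s4 (pos 4,5,6,7): 1⊕1⊕0⊕1 = 1
Syndrome s4…s1 = 111 → error at position 7.
Flip position 7: 1001101 → 1001100
Read data bits from positions 3,5,6,7: 0100

0100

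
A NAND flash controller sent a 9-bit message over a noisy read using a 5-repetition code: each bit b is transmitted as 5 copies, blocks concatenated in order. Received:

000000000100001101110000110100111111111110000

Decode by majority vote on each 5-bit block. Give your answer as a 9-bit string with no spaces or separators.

000100110

Block 1 (00000): 0 ones → 0
Block 2 (00001): 1 one → 0
Block 3 (00001): 1 one → 0
Block 4 (10111): 4 ones → 1
Block 5 (00001): 1 one → 0
Block 6 (10100): 2 ones → 0
Block 7 (11111): 5 ones → 1
Block 8 (11111): 5 ones → 1
Block 9 (10000): 1 one → 0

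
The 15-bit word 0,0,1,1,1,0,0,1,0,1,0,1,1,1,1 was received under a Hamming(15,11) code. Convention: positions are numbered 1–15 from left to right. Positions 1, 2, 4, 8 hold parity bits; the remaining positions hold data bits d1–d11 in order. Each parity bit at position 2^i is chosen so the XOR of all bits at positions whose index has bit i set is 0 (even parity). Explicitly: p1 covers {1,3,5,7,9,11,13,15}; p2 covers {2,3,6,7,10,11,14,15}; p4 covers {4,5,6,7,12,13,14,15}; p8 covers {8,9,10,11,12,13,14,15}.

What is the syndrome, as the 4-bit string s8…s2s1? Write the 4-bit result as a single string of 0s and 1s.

s1 (pos 1,3,5,7,9,11,13,15): 0⊕1⊕1⊕0⊕0⊕0⊕1⊕1 = 0
s2 (pos 2,3,6,7,10,11,14,15): 0⊕1⊕0⊕0⊕1⊕0⊕1⊕1 = 0
s4 (pos 4,5,6,7,12,13,14,15): 1⊕1⊕0⊕0⊕1⊕1⊕1⊕1 = 0
s8 (pos 8,9,10,11,12,13,14,15): 1⊕0⊕1⊕0⊕1⊕1⊕1⊕1 = 0
Syndrome s8…s1 = 0000 → no error.

0000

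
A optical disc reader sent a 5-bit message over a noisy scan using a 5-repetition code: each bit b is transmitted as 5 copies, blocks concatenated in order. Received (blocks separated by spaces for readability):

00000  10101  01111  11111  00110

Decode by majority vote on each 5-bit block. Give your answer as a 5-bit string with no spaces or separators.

Block 1 (00000): 0 ones → 0
Block 2 (10101): 3 ones → 1
Block 3 (01111): 4 ones → 1
Block 4 (11111): 5 ones → 1
Block 5 (00110): 2 ones → 0

01110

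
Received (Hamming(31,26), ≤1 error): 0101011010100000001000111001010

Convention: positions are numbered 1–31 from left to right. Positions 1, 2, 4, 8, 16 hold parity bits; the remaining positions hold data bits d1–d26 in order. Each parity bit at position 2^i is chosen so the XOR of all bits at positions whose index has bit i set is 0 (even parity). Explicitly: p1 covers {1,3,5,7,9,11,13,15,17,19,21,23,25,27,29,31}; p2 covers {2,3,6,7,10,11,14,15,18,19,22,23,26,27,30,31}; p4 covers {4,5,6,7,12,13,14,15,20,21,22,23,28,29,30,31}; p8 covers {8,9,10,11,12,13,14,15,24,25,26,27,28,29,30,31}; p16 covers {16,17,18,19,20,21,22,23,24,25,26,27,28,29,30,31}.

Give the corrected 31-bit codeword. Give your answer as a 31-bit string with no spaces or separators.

s1 (pos 1,3,5,7,9,11,13,15,17,19,21,23,25,27,29,31): 0⊕0⊕0⊕1⊕1⊕1⊕0⊕0⊕0⊕1⊕0⊕1⊕1⊕0⊕0⊕0 = 0
s2 (pos 2,3,6,7,10,11,14,15,18,19,22,23,26,27,30,31): 1⊕0⊕1⊕1⊕0⊕1⊕0⊕0⊕0⊕1⊕0⊕1⊕0⊕0⊕1⊕0 = 1
s4 (pos 4,5,6,7,12,13,14,15,20,21,22,23,28,29,30,31): 1⊕0⊕1⊕1⊕0⊕0⊕0⊕0⊕0⊕0⊕0⊕1⊕1⊕0⊕1⊕0 = 0
s8 (pos 8,9,10,11,12,13,14,15,24,25,26,27,28,29,30,31): 0⊕1⊕0⊕1⊕0⊕0⊕0⊕0⊕1⊕1⊕0⊕0⊕1⊕0⊕1⊕0 = 0
s16 (pos 16,17,18,19,20,21,22,23,24,25,26,27,28,29,30,31): 0⊕0⊕0⊕1⊕0⊕0⊕0⊕1⊕1⊕1⊕0⊕0⊕1⊕0⊕1⊕0 = 0
Syndrome s16…s1 = 00010 → error at position 2.
Flip position 2: 0101011010100000001000111001010 → 0001011010100000001000111001010

0001011010100000001000111001010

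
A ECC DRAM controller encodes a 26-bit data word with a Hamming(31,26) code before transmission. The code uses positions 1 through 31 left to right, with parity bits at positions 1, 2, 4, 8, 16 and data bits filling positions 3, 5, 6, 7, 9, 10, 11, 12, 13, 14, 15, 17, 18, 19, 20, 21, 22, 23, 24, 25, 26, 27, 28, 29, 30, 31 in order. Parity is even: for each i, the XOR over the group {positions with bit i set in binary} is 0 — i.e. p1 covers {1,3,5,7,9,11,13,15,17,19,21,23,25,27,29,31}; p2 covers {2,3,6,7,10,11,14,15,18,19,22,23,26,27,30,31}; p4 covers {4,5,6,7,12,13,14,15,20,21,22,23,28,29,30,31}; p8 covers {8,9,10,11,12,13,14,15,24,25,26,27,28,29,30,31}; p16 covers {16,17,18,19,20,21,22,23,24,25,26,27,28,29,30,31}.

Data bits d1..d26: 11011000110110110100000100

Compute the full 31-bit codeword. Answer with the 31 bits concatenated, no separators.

Place data at non-parity positions: p1 p2 1 p4 1 0 1 p8 1 0 0 0 1 1 0 p16 1 1 0 1 1 0 1 0 0 0 0 0 1 0 0
p1 (pos 1,3,5,7,9,11,13,15,17,19,21,23,25,27,29,31): XOR of data positions = 1⊕1⊕1⊕1⊕0⊕1⊕0⊕1⊕0⊕1⊕1⊕0⊕0⊕1⊕0 = 1
p2 (pos 2,3,6,7,10,11,14,15,18,19,22,23,26,27,30,31): XOR of data positions = 1⊕0⊕1⊕0⊕0⊕1⊕0⊕1⊕0⊕0⊕1⊕0⊕0⊕0⊕0 = 1
p4 (pos 4,5,6,7,12,13,14,15,20,21,22,23,28,29,30,31): XOR of data positions = 1⊕0⊕1⊕0⊕1⊕1⊕0⊕1⊕1⊕0⊕1⊕0⊕1⊕0⊕0 = 0
p8 (pos 8,9,10,11,12,13,14,15,24,25,26,27,28,29,30,31): XOR of data positions = 1⊕0⊕0⊕0⊕1⊕1⊕0⊕0⊕0⊕0⊕0⊕0⊕1⊕0⊕0 = 0
p16 (pos 16,17,18,19,20,21,22,23,24,25,26,27,28,29,30,31): XOR of data positions = 1⊕1⊕0⊕1⊕1⊕0⊕1⊕0⊕0⊕0⊕0⊕0⊕1⊕0⊕0 = 0
Codeword: 1110101010001100110110100000100

1110101010001100110110100000100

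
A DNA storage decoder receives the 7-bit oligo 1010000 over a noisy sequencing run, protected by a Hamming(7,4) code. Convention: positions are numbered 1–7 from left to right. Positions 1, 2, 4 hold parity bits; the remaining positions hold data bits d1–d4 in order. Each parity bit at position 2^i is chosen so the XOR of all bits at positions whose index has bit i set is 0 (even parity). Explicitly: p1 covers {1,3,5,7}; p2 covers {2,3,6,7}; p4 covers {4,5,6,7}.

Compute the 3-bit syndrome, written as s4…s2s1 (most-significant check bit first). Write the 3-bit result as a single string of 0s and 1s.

010

s1 (pos 1,3,5,7): 1⊕1⊕0⊕0 = 0
s2 (pos 2,3,6,7): 0⊕1⊕0⊕0 = 1
s4 (pos 4,5,6,7): 0⊕0⊕0⊕0 = 0
Syndrome s4…s1 = 010 → error at position 2.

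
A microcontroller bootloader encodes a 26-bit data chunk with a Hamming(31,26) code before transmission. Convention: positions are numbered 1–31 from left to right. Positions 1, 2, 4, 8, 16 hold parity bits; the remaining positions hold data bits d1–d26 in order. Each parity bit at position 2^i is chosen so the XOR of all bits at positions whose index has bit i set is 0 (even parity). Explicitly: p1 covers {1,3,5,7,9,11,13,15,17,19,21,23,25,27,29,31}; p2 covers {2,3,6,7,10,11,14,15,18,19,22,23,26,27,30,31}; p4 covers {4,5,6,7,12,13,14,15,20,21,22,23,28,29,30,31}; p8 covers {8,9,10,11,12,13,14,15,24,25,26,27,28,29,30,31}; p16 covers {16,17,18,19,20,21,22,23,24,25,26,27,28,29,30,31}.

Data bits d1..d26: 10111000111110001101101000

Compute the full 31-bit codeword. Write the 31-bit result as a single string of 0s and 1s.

Place data at non-parity positions: p1 p2 1 p4 0 1 1 p8 1 0 0 0 1 1 1 p16 1 1 0 0 0 1 1 0 1 1 0 1 0 0 0
p1 (pos 1,3,5,7,9,11,13,15,17,19,21,23,25,27,29,31): XOR of data positions = 1⊕0⊕1⊕1⊕0⊕1⊕1⊕1⊕0⊕0⊕1⊕1⊕0⊕0⊕0 = 0
p2 (pos 2,3,6,7,10,11,14,15,18,19,22,23,26,27,30,31): XOR of data positions = 1⊕1⊕1⊕0⊕0⊕1⊕1⊕1⊕0⊕1⊕1⊕1⊕0⊕0⊕0 = 1
p4 (pos 4,5,6,7,12,13,14,15,20,21,22,23,28,29,30,31): XOR of data positions = 0⊕1⊕1⊕0⊕1⊕1⊕1⊕0⊕0⊕1⊕1⊕1⊕0⊕0⊕0 = 0
p8 (pos 8,9,10,11,12,13,14,15,24,25,26,27,28,29,30,31): XOR of data positions = 1⊕0⊕0⊕0⊕1⊕1⊕1⊕0⊕1⊕1⊕0⊕1⊕0⊕0⊕0 = 1
p16 (pos 16,17,18,19,20,21,22,23,24,25,26,27,28,29,30,31): XOR of data positions = 1⊕1⊕0⊕0⊕0⊕1⊕1⊕0⊕1⊕1⊕0⊕1⊕0⊕0⊕0 = 1
Codeword: 0110011110001111110001101101000

0110011110001111110001101101000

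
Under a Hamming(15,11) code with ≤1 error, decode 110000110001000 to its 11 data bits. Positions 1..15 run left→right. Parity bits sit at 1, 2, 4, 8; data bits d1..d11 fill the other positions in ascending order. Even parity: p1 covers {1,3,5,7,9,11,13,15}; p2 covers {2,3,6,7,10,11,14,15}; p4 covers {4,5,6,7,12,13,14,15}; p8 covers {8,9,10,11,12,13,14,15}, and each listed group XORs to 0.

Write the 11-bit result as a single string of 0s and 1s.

s1 (pos 1,3,5,7,9,11,13,15): 1⊕0⊕0⊕1⊕0⊕0⊕0⊕0 = 0
s2 (pos 2,3,6,7,10,11,14,15): 1⊕0⊕0⊕1⊕0⊕0⊕0⊕0 = 0
s4 (pos 4,5,6,7,12,13,14,15): 0⊕0⊕0⊕1⊕1⊕0⊕0⊕0 = 0
s8 (pos 8,9,10,11,12,13,14,15): 1⊕0⊕0⊕0⊕1⊕0⊕0⊕0 = 0
Syndrome s8…s1 = 0000 → no error.
Read data bits from positions 3,5,6,7,9,10,11,12,13,14,15: 00010001000

00010001000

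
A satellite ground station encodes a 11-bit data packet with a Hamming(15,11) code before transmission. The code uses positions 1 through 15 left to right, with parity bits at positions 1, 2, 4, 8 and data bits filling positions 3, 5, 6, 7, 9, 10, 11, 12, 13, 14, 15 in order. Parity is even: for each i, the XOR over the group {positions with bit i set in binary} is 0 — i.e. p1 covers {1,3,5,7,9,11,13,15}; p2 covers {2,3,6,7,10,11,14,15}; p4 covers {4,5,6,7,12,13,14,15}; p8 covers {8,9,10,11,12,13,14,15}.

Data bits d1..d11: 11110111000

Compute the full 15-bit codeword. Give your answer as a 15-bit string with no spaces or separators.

011011110111000

Place data at non-parity positions: p1 p2 1 p4 1 1 1 p8 0 1 1 1 0 0 0
p1 (pos 1,3,5,7,9,11,13,15): XOR of data positions = 1⊕1⊕1⊕0⊕1⊕0⊕0 = 0
p2 (pos 2,3,6,7,10,11,14,15): XOR of data positions = 1⊕1⊕1⊕1⊕1⊕0⊕0 = 1
p4 (pos 4,5,6,7,12,13,14,15): XOR of data positions = 1⊕1⊕1⊕1⊕0⊕0⊕0 = 0
p8 (pos 8,9,10,11,12,13,14,15): XOR of data positions = 0⊕1⊕1⊕1⊕0⊕0⊕0 = 1
Codeword: 011011110111000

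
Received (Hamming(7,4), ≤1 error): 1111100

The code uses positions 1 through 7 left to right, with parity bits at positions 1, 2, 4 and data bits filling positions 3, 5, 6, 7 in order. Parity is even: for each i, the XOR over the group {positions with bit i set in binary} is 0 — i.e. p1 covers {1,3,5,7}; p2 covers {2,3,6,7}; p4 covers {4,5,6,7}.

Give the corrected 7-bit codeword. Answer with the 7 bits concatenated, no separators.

0111100

s1 (pos 1,3,5,7): 1⊕1⊕1⊕0 = 1
s2 (pos 2,3,6,7): 1⊕1⊕0⊕0 = 0
s4 (pos 4,5,6,7): 1⊕1⊕0⊕0 = 0
Syndrome s4…s1 = 001 → error at position 1.
Flip position 1: 1111100 → 0111100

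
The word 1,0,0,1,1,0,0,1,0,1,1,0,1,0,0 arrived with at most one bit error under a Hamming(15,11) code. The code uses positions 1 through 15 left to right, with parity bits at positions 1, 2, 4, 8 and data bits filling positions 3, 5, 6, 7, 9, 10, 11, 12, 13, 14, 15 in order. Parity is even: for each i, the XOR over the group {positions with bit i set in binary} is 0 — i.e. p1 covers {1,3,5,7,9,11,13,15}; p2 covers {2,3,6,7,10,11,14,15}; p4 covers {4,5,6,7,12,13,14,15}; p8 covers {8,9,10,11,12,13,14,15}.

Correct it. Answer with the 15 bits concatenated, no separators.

100010010110100

s1 (pos 1,3,5,7,9,11,13,15): 1⊕0⊕1⊕0⊕0⊕1⊕1⊕0 = 0
s2 (pos 2,3,6,7,10,11,14,15): 0⊕0⊕0⊕0⊕1⊕1⊕0⊕0 = 0
s4 (pos 4,5,6,7,12,13,14,15): 1⊕1⊕0⊕0⊕0⊕1⊕0⊕0 = 1
s8 (pos 8,9,10,11,12,13,14,15): 1⊕0⊕1⊕1⊕0⊕1⊕0⊕0 = 0
Syndrome s8…s1 = 0100 → error at position 4.
Flip position 4: 100110010110100 → 100010010110100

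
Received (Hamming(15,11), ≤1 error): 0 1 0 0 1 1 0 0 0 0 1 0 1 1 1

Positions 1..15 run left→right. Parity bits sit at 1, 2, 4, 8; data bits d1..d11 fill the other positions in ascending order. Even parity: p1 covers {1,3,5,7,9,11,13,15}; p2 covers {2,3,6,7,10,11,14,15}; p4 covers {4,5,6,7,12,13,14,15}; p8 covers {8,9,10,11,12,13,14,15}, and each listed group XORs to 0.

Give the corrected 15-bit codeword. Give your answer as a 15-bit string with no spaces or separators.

010010000010111

s1 (pos 1,3,5,7,9,11,13,15): 0⊕0⊕1⊕0⊕0⊕1⊕1⊕1 = 0
s2 (pos 2,3,6,7,10,11,14,15): 1⊕0⊕1⊕0⊕0⊕1⊕1⊕1 = 1
s4 (pos 4,5,6,7,12,13,14,15): 0⊕1⊕1⊕0⊕0⊕1⊕1⊕1 = 1
s8 (pos 8,9,10,11,12,13,14,15): 0⊕0⊕0⊕1⊕0⊕1⊕1⊕1 = 0
Syndrome s8…s1 = 0110 → error at position 6.
Flip position 6: 010011000010111 → 010010000010111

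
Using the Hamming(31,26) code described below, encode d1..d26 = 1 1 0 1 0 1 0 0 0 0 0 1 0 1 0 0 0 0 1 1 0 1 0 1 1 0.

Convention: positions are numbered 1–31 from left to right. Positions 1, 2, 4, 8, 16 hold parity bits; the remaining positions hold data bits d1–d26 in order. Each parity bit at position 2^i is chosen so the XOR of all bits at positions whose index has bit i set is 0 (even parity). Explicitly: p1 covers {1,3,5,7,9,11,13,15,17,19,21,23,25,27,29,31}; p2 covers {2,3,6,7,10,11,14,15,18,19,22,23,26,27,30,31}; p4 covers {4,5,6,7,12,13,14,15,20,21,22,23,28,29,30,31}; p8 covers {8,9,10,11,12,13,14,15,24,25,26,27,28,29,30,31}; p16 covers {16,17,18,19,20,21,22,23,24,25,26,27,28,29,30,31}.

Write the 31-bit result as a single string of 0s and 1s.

0010101001000001101000011010110

Place data at non-parity positions: p1 p2 1 p4 1 0 1 p8 0 1 0 0 0 0 0 p16 1 0 1 0 0 0 0 1 1 0 1 0 1 1 0
p1 (pos 1,3,5,7,9,11,13,15,17,19,21,23,25,27,29,31): XOR of data positions = 1⊕1⊕1⊕0⊕0⊕0⊕0⊕1⊕1⊕0⊕0⊕1⊕1⊕1⊕0 = 0
p2 (pos 2,3,6,7,10,11,14,15,18,19,22,23,26,27,30,31): XOR of data positions = 1⊕0⊕1⊕1⊕0⊕0⊕0⊕0⊕1⊕0⊕0⊕0⊕1⊕1⊕0 = 0
p4 (pos 4,5,6,7,12,13,14,15,20,21,22,23,28,29,30,31): XOR of data positions = 1⊕0⊕1⊕0⊕0⊕0⊕0⊕0⊕0⊕0⊕0⊕0⊕1⊕1⊕0 = 0
p8 (pos 8,9,10,11,12,13,14,15,24,25,26,27,28,29,30,31): XOR of data positions = 0⊕1⊕0⊕0⊕0⊕0⊕0⊕1⊕1⊕0⊕1⊕0⊕1⊕1⊕0 = 0
p16 (pos 16,17,18,19,20,21,22,23,24,25,26,27,28,29,30,31): XOR of data positions = 1⊕0⊕1⊕0⊕0⊕0⊕0⊕1⊕1⊕0⊕1⊕0⊕1⊕1⊕0 = 1
Codeword: 0010101001000001101000011010110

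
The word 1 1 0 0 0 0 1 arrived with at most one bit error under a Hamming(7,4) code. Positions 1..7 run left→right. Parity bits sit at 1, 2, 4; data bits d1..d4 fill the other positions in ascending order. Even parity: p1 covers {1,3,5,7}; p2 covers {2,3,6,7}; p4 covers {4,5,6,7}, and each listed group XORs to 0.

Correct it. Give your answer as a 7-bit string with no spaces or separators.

s1 (pos 1,3,5,7): 1⊕0⊕0⊕1 = 0
s2 (pos 2,3,6,7): 1⊕0⊕0⊕1 = 0
s4 (pos 4,5,6,7): 0⊕0⊕0⊕1 = 1
Syndrome s4…s1 = 100 → error at position 4.
Flip position 4: 1100001 → 1101001

1101001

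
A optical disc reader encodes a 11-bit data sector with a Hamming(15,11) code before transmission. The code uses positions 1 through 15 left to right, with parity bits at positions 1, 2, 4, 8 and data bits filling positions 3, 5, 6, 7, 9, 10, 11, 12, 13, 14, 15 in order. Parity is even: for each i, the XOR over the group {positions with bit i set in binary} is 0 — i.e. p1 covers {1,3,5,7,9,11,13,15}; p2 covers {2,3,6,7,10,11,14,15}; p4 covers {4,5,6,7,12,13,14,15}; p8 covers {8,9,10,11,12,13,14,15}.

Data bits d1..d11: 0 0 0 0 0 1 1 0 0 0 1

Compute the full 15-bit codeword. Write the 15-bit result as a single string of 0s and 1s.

010100010110001

Place data at non-parity positions: p1 p2 0 p4 0 0 0 p8 0 1 1 0 0 0 1
p1 (pos 1,3,5,7,9,11,13,15): XOR of data positions = 0⊕0⊕0⊕0⊕1⊕0⊕1 = 0
p2 (pos 2,3,6,7,10,11,14,15): XOR of data positions = 0⊕0⊕0⊕1⊕1⊕0⊕1 = 1
p4 (pos 4,5,6,7,12,13,14,15): XOR of data positions = 0⊕0⊕0⊕0⊕0⊕0⊕1 = 1
p8 (pos 8,9,10,11,12,13,14,15): XOR of data positions = 0⊕1⊕1⊕0⊕0⊕0⊕1 = 1
Codeword: 010100010110001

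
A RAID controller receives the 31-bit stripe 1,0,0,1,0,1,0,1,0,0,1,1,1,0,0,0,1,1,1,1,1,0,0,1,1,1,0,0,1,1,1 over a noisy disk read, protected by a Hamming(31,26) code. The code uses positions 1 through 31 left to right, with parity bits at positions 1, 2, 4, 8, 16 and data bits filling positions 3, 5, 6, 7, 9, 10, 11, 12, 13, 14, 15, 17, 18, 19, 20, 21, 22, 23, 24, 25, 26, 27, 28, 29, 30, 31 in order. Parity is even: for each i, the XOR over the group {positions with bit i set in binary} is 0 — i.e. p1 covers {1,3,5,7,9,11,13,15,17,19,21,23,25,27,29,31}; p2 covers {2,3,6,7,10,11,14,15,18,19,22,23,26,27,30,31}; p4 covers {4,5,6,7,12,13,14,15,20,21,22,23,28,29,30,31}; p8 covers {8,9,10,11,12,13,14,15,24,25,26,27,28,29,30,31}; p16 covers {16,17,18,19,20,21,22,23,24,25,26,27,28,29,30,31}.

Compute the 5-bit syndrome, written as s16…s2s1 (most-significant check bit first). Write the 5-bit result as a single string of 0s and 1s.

s1 (pos 1,3,5,7,9,11,13,15,17,19,21,23,25,27,29,31): 1⊕0⊕0⊕0⊕0⊕1⊕1⊕0⊕1⊕1⊕1⊕0⊕1⊕0⊕1⊕1 = 1
s2 (pos 2,3,6,7,10,11,14,15,18,19,22,23,26,27,30,31): 0⊕0⊕1⊕0⊕0⊕1⊕0⊕0⊕1⊕1⊕0⊕0⊕1⊕0⊕1⊕1 = 1
s4 (pos 4,5,6,7,12,13,14,15,20,21,22,23,28,29,30,31): 1⊕0⊕1⊕0⊕1⊕1⊕0⊕0⊕1⊕1⊕0⊕0⊕0⊕1⊕1⊕1 = 1
s8 (pos 8,9,10,11,12,13,14,15,24,25,26,27,28,29,30,31): 1⊕0⊕0⊕1⊕1⊕1⊕0⊕0⊕1⊕1⊕1⊕0⊕0⊕1⊕1⊕1 = 0
s16 (pos 16,17,18,19,20,21,22,23,24,25,26,27,28,29,30,31): 0⊕1⊕1⊕1⊕1⊕1⊕0⊕0⊕1⊕1⊕1⊕0⊕0⊕1⊕1⊕1 = 1
Syndrome s16…s1 = 10111 → error at position 23.

10111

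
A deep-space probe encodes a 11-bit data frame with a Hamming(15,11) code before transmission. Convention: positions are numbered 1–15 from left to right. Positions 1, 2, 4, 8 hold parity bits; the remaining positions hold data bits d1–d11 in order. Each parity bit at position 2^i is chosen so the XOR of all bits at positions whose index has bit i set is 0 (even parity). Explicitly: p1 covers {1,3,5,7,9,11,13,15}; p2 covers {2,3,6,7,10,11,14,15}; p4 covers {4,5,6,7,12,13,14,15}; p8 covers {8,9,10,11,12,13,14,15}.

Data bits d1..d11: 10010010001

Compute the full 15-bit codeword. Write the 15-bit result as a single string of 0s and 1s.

001000100010001

Place data at non-parity positions: p1 p2 1 p4 0 0 1 p8 0 0 1 0 0 0 1
p1 (pos 1,3,5,7,9,11,13,15): XOR of data positions = 1⊕0⊕1⊕0⊕1⊕0⊕1 = 0
p2 (pos 2,3,6,7,10,11,14,15): XOR of data positions = 1⊕0⊕1⊕0⊕1⊕0⊕1 = 0
p4 (pos 4,5,6,7,12,13,14,15): XOR of data positions = 0⊕0⊕1⊕0⊕0⊕0⊕1 = 0
p8 (pos 8,9,10,11,12,13,14,15): XOR of data positions = 0⊕0⊕1⊕0⊕0⊕0⊕1 = 0
Codeword: 001000100010001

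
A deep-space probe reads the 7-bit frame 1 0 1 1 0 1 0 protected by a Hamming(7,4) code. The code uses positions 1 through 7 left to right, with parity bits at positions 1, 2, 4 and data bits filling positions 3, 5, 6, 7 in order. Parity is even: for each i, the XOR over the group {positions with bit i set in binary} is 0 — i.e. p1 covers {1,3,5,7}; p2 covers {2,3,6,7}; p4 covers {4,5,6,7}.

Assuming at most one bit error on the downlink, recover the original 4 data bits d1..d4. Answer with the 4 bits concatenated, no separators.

s1 (pos 1,3,5,7): 1⊕1⊕0⊕0 = 0
s2 (pos 2,3,6,7): 0⊕1⊕1⊕0 = 0
s4 (pos 4,5,6,7): 1⊕0⊕1⊕0 = 0
Syndrome s4…s1 = 000 → no error.
Read data bits from positions 3,5,6,7: 1010

1010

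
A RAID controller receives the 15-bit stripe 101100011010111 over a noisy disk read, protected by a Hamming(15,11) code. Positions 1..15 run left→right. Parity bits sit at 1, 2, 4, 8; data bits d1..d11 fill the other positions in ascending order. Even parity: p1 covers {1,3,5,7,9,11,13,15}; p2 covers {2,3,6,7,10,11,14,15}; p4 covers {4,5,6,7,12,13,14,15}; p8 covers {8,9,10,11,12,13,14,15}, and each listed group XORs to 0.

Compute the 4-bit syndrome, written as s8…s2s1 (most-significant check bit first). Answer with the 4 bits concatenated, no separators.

s1 (pos 1,3,5,7,9,11,13,15): 1⊕1⊕0⊕0⊕1⊕1⊕1⊕1 = 0
s2 (pos 2,3,6,7,10,11,14,15): 0⊕1⊕0⊕0⊕0⊕1⊕1⊕1 = 0
s4 (pos 4,5,6,7,12,13,14,15): 1⊕0⊕0⊕0⊕0⊕1⊕1⊕1 = 0
s8 (pos 8,9,10,11,12,13,14,15): 1⊕1⊕0⊕1⊕0⊕1⊕1⊕1 = 0
Syndrome s8…s1 = 0000 → no error.

0000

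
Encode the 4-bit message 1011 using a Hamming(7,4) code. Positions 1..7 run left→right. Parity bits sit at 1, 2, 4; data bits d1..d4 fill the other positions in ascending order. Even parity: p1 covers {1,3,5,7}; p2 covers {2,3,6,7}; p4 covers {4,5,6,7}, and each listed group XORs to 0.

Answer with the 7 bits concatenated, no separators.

Place data at non-parity positions: p1 p2 1 p4 0 1 1
p1 (pos 1,3,5,7): XOR of data positions = 1⊕0⊕1 = 0
p2 (pos 2,3,6,7): XOR of data positions = 1⊕1⊕1 = 1
p4 (pos 4,5,6,7): XOR of data positions = 0⊕1⊕1 = 0
Codeword: 0110011

0110011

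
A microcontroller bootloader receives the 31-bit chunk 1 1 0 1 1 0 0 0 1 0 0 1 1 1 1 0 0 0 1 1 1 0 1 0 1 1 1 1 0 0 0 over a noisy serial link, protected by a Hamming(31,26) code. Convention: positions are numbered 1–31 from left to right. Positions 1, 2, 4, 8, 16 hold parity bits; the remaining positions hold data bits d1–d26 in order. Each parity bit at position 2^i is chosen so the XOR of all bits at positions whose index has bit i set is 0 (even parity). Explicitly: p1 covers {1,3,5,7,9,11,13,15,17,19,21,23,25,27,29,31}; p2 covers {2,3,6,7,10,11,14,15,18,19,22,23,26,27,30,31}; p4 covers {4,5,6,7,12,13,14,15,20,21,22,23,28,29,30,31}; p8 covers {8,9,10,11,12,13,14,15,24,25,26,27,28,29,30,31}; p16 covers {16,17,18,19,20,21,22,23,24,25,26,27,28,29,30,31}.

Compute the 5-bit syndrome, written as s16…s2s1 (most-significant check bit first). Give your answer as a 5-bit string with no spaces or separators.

01010

s1 (pos 1,3,5,7,9,11,13,15,17,19,21,23,25,27,29,31): 1⊕0⊕1⊕0⊕1⊕0⊕1⊕1⊕0⊕1⊕1⊕1⊕1⊕1⊕0⊕0 = 0
s2 (pos 2,3,6,7,10,11,14,15,18,19,22,23,26,27,30,31): 1⊕0⊕0⊕0⊕0⊕0⊕1⊕1⊕0⊕1⊕0⊕1⊕1⊕1⊕0⊕0 = 1
s4 (pos 4,5,6,7,12,13,14,15,20,21,22,23,28,29,30,31): 1⊕1⊕0⊕0⊕1⊕1⊕1⊕1⊕1⊕1⊕0⊕1⊕1⊕0⊕0⊕0 = 0
s8 (pos 8,9,10,11,12,13,14,15,24,25,26,27,28,29,30,31): 0⊕1⊕0⊕0⊕1⊕1⊕1⊕1⊕0⊕1⊕1⊕1⊕1⊕0⊕0⊕0 = 1
s16 (pos 16,17,18,19,20,21,22,23,24,25,26,27,28,29,30,31): 0⊕0⊕0⊕1⊕1⊕1⊕0⊕1⊕0⊕1⊕1⊕1⊕1⊕0⊕0⊕0 = 0
Syndrome s16…s1 = 01010 → error at position 10.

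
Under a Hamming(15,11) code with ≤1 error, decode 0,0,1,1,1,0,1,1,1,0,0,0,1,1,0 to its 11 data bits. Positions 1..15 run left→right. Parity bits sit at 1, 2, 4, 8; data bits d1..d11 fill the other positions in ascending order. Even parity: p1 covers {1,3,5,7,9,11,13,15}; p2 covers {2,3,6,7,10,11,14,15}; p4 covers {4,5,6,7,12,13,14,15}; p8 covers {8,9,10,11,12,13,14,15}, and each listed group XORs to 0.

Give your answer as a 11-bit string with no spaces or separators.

11001000110

s1 (pos 1,3,5,7,9,11,13,15): 0⊕1⊕1⊕1⊕1⊕0⊕1⊕0 = 1
s2 (pos 2,3,6,7,10,11,14,15): 0⊕1⊕0⊕1⊕0⊕0⊕1⊕0 = 1
s4 (pos 4,5,6,7,12,13,14,15): 1⊕1⊕0⊕1⊕0⊕1⊕1⊕0 = 1
s8 (pos 8,9,10,11,12,13,14,15): 1⊕1⊕0⊕0⊕0⊕1⊕1⊕0 = 0
Syndrome s8…s1 = 0111 → error at position 7.
Flip position 7: 001110111000110 → 001110011000110
Read data bits from positions 3,5,6,7,9,10,11,12,13,14,15: 11001000110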